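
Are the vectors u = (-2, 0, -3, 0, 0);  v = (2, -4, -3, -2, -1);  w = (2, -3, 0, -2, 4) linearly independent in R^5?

Place the vectors as rows of a 3×5 matrix and reduce to echelon form.
The reduction yields 3 nonzero rows, so the rank is 3.
Since rank = 3 (the number of vectors), the set is linearly independent.

linearly independent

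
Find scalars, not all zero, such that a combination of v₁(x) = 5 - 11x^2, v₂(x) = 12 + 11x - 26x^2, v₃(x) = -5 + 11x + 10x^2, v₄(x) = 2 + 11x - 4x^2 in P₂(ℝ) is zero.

Write each element as a vector in ℝ³ using {1, x, x^2}.
Write the vectors as columns of a matrix and find a nonzero vector in its null space.
The free variable yields coefficients (2, -1, 0, 1) (any nonzero multiple also works).

2v₁ - v₂ + v₄ = 0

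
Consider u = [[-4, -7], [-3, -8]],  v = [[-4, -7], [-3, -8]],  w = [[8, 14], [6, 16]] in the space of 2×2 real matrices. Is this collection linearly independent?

linearly dependent

Take coordinates with respect to the standard basis {E₁₁, E₁₂, E₂₁, E₂₂}.
Place the vectors as rows of a 3×4 matrix and reduce to echelon form.
The reduction yields 1 nonzero row, so the rank is 1.
Since rank 1 < 3, the set is linearly dependent.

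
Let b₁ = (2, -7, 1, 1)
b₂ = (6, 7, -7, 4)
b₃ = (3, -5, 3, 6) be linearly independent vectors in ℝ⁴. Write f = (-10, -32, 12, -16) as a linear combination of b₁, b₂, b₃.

f = 4b₁ - 2b₂ - 2b₃

Write f = a₁b₁ + … + a₃b₃ and equate components.
Row-reducing the augmented matrix gives the unique coefficients (a₁, a₂, a₃) = (4, -2, -2).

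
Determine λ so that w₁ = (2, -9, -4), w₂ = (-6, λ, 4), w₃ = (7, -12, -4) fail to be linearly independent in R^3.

λ = 57/5

Dependence holds iff the 3×3 matrix [w₁ w₂ w₃] is singular.
Expanding, det = 20*λ - 228.
Solving 20*λ - 228 = 0 yields λ = 57/5.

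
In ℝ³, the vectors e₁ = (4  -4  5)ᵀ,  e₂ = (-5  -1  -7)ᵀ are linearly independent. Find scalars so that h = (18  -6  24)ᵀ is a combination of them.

h = 2e₁ - 2e₂

Write h = a₁e₁ + a₂e₂ and equate components.
Back-substitution yields (a₁, a₂) = (2, -2).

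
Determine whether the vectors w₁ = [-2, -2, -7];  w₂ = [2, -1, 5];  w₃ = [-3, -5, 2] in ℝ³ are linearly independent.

linearly independent

Place the vectors as rows of a 3×3 matrix and reduce to echelon form.
The reduction yields 3 nonzero rows, so the rank is 3.
Since rank = 3 (the number of vectors), the set is linearly independent.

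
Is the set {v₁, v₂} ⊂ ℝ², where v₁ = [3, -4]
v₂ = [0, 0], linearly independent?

linearly dependent

One of the vectors is the zero vector, so the set is linearly dependent.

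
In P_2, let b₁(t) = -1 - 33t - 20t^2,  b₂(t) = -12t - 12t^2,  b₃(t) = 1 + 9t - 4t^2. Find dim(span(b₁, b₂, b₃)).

2

Pass to coordinate vectors with respect to the basis {1, t, t^2}.
Form the matrix with b₁, b₂, b₃ as columns and reduce.
There are 2 pivot columns, so rank = 2.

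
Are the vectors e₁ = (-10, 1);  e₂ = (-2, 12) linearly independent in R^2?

Place the vectors as rows of a 2×2 matrix and reduce to echelon form.
The reduction yields 2 nonzero rows, so the rank is 2.
Since rank = 2 (the number of vectors), the set is linearly independent.

linearly independent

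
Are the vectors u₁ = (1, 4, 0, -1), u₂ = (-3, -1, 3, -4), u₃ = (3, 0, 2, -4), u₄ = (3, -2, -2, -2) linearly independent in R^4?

linearly independent

The matrix [u₁|u₂|u₃|u₄] has determinant -286.
A nonzero determinant means the columns are linearly independent.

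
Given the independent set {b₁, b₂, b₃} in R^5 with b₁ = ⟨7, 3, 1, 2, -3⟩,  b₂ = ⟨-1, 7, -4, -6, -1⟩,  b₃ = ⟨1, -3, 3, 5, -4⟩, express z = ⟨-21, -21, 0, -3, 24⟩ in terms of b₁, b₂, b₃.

z = -3b₁ - 3b₂ - 3b₃

Solve the system with b₁, b₂, b₃ as columns and z as the right-hand side.
Row-reducing the augmented matrix gives the unique coefficients (a₁, a₂, a₃) = (-3, -3, -3).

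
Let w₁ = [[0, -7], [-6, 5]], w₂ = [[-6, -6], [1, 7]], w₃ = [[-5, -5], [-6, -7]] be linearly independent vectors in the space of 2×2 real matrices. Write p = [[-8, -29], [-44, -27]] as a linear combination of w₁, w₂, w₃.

Identify each element with its coordinate vector in ℝ⁴ via {E₁₁, E₁₂, E₂₁, E₂₂}.
Set up the augmented matrix [w₁ | w₂ | w₃ | p] and row-reduce.
The system has the unique solution (α₁, α₂, α₃) = (3, -2, 4).

p = 3w₁ - 2w₂ + 4w₃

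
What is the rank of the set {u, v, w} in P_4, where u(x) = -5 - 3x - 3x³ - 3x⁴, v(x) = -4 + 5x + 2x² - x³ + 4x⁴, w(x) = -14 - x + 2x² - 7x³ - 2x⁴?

rank 2

Use coordinates relative to {1, x, …, x⁴}.
Form the matrix with u, v, w as columns and reduce.
Exactly 2 pivots survive; hence the rank is 2.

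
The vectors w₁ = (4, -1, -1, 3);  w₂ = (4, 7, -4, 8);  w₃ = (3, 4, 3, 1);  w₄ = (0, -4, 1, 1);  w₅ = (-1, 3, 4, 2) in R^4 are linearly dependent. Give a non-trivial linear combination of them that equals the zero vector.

3w₁ - w₂ - 2w₃ - 3w₄ + 2w₅ = 0

Set up α₁w₁ + … + α₅w₅ = 0 and solve the homogeneous system.
One solution (up to scaling) is (3, -1, -2, -3, 2).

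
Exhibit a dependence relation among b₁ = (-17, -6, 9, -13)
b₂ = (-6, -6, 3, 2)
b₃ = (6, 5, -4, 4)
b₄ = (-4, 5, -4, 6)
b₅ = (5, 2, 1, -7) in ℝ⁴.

Set up α₁b₁ + … + α₅b₅ = 0 and solve the homogeneous system.
The free variable yields coefficients (1, -2, 2, -2, -3) (any nonzero multiple also works).

b₁ - 2b₂ + 2b₃ - 2b₄ - 3b₅ = 0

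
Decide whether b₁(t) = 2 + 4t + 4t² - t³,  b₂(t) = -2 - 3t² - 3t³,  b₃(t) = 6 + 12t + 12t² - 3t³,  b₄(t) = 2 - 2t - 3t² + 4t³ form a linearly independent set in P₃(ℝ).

linearly dependent

Write each element as a coordinate vector in ℝ⁴ using {1, t, …, t³}.
One vector is a scalar multiple of another, so the set is dependent.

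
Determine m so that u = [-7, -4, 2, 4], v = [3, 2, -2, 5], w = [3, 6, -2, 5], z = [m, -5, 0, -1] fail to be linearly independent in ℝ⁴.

m = 4/9

Place the vectors as rows of a 4×4 matrix; dependence ⇔ determinant zero.
Expanding, det = 32 - 72*m.
This vanishes exactly when m = 4/9.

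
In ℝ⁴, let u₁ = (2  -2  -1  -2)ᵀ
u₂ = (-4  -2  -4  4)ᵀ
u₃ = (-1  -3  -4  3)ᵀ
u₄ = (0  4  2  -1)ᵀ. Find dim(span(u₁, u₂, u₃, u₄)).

4

Apply Gaussian elimination to the matrix whose rows are u₁, u₂, u₃, u₄.
Exactly 4 pivots survive; hence the rank is 4.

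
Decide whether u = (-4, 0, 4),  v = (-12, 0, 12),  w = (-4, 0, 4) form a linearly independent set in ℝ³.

linearly dependent

Two of the vectors are equal, giving an immediate dependence.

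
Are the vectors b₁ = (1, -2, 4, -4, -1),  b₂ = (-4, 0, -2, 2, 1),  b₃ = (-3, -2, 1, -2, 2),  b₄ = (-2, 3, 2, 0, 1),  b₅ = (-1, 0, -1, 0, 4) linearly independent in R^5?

The matrix [b₁|b₂|b₃|b₄|b₅] has determinant -74.
A nonzero determinant means the columns are linearly independent.

linearly independent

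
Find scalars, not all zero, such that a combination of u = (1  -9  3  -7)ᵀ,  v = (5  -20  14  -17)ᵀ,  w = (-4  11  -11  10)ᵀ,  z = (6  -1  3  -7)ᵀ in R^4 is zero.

Write the vectors as columns of a matrix and find a nonzero vector in its null space.
The free variable yields coefficients (1, -1, -1, 0) (any nonzero multiple also works).

u - v - w = 0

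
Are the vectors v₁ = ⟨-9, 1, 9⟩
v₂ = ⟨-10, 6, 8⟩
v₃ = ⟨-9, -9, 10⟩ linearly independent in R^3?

Place the vectors as rows of a 3×3 matrix and reduce to echelon form.
The reduction yields 3 nonzero rows, so the rank is 3.
Since rank = 3 (the number of vectors), the set is linearly independent.

linearly independent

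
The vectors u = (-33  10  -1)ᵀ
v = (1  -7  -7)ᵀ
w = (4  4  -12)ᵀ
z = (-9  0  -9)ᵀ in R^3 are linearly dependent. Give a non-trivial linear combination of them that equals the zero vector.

Write the vectors as columns of a matrix and find a nonzero vector in its null space.
One solution (up to scaling) is (1, 2, 1, -3).

u + 2v + w - 3z = 0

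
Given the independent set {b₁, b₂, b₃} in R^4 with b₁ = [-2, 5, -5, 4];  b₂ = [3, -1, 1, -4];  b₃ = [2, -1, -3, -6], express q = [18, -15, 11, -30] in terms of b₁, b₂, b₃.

q = -2b₁ + 4b₂ + b₃

Solve the system with b₁, b₂, b₃ as columns and q as the right-hand side.
The system has the unique solution (α₁, α₂, α₃) = (-2, 4, 1).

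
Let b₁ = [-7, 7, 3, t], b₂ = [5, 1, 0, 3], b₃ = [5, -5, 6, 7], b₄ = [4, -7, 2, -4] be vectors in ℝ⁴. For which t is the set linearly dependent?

t = 13

Dependence holds iff the 4×4 matrix [b₁ b₂ b₃ b₄] is singular.
Cofactor expansion gives det = 2262 - 174*t.
This vanishes exactly when t = 13.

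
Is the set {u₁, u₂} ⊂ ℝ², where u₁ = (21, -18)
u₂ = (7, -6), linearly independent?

Form the 2×2 matrix with these as columns; its determinant is 0.
A zero determinant means the columns are linearly dependent.

linearly dependent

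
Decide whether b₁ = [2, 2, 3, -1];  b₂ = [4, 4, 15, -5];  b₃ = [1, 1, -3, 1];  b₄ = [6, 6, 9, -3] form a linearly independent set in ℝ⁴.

linearly dependent

One vector is a scalar multiple of another, so the set is dependent.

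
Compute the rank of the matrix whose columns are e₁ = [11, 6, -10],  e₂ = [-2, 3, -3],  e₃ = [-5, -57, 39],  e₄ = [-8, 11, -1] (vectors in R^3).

Form the matrix with e₁, e₂, e₃, e₄ as columns and reduce.
Exactly 3 pivots survive; hence the rank is 3.
(With 4 elements in a 3-dimensional space the rank is at most 3.)

rank 3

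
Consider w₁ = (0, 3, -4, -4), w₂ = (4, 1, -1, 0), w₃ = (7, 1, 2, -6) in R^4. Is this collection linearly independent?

linearly independent

Row-reduce the matrix whose columns are w₁, w₂, w₃.
The reduction yields 3 nonzero rows, so the rank is 3.
Since rank = 3 (the number of vectors), the set is linearly independent.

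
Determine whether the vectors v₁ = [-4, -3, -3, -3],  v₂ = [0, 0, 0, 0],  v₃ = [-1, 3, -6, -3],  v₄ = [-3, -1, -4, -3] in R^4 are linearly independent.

One of the vectors is the zero vector, so the set is linearly dependent.

linearly dependent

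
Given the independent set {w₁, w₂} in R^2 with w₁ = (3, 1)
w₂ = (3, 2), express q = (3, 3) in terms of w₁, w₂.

Solve the system with w₁, w₂ as columns and q as the right-hand side.
Back-substitution yields (c₁, c₂) = (-1, 2).

q = -w₁ + 2w₂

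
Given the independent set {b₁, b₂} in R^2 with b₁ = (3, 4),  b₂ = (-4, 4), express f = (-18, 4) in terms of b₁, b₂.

f = -2b₁ + 3b₂

Solve the system with b₁, b₂ as columns and f as the right-hand side.
The system has the unique solution (α₁, α₂) = (-2, 3).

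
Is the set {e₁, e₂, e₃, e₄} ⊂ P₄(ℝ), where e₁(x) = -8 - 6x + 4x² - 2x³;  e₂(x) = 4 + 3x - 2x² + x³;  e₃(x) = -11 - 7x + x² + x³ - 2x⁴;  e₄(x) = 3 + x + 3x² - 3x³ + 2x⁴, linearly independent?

linearly dependent

Write each element as a coordinate vector in ℝ⁵ using {1, x, …, x⁴}.
One vector is a scalar multiple of another, so the set is dependent.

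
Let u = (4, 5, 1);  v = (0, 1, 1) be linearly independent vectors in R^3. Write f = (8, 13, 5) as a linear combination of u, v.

Set up the augmented matrix [u | v | f] and row-reduce.
Row-reducing the augmented matrix gives the unique coefficients (c₁, c₂) = (2, 3).

f = 2u + 3v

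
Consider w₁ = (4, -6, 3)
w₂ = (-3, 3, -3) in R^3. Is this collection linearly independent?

linearly independent

Place the vectors as rows of a 2×3 matrix and reduce to echelon form.
The reduction yields 2 nonzero rows, so the rank is 2.
Since rank = 2 (the number of vectors), the set is linearly independent.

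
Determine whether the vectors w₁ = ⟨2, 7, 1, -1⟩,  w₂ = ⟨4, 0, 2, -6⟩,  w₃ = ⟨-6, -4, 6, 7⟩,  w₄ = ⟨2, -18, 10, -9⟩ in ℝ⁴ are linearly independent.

Form the 4×4 matrix with these as columns; its determinant is 0.
A zero determinant means the columns are linearly dependent.

linearly dependent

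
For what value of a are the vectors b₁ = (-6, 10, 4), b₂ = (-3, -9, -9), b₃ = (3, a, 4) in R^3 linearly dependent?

a = 29/11

Dependence holds iff the 3×3 matrix [b₁ b₂ b₃] is singular.
Expanding, det = 174 - 66*a.
Solving 174 - 66*a = 0 yields a = 29/11.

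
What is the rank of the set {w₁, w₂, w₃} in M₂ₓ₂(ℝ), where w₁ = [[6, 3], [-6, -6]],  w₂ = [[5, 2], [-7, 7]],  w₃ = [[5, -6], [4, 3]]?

Represent each element by its coordinate vector in ℝ⁴.
Put the 4×3 matrix [w₁|w₂|w₃] into echelon form.
The echelon form has 3 nonzero rows, so the rank is 3.

3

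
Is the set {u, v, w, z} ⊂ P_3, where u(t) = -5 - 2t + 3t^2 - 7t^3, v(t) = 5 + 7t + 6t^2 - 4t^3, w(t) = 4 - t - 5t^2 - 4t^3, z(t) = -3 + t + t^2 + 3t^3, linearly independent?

linearly independent

Write each element as a coordinate vector in ℝ⁴ using {1, t, …, t^3}.
Form the 4×4 matrix with these as columns; its determinant is 1197.
A nonzero determinant means the columns are linearly independent.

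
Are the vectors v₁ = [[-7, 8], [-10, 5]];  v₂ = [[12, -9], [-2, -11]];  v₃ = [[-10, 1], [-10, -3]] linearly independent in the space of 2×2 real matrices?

Write each element as a coordinate vector in ℝ⁴ using {E₁₁, E₁₂, E₂₁, E₂₂}.
Row-reduce the matrix whose columns are v₁, v₂, v₃.
The reduction yields 3 nonzero rows, so the rank is 3.
Since rank = 3 (the number of vectors), the set is linearly independent.

linearly independent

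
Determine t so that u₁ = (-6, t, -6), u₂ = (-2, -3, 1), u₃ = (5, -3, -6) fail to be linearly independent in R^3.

Dependence holds iff the 3×3 matrix [u₁ u₂ u₃] is singular.
Expanding, det = -7*t - 252.
This vanishes exactly when t = -36.

t = -36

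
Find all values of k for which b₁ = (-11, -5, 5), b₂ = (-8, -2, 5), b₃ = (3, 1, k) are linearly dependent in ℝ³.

The set is linearly dependent precisely when det[b₁; b₂; b₃] = 0.
Cofactor expansion gives det = -18*k - 30.
Solving -18*k - 30 = 0 yields k = -5/3.

k = -5/3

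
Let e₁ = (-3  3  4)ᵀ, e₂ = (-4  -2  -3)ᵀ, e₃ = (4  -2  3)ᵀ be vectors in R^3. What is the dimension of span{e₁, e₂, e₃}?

dim = 3

Put the 3×3 matrix [e₁|e₂|e₃] into echelon form.
There are 3 pivot columns, so rank = 3.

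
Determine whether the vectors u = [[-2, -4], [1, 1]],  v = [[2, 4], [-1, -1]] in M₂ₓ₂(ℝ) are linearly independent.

linearly dependent

Take coordinates with respect to the standard basis {E₁₁, E₁₂, E₂₁, E₂₂}.
Place the vectors as rows of a 2×4 matrix and reduce to echelon form.
The reduction yields 1 nonzero row, so the rank is 1.
Since rank 1 < 2, the set is linearly dependent.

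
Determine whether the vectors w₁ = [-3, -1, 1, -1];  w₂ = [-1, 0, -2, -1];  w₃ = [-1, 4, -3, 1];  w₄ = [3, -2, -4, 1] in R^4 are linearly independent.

linearly independent

Form the 4×4 matrix with these as columns; its determinant is -78.
A nonzero determinant means the columns are linearly independent.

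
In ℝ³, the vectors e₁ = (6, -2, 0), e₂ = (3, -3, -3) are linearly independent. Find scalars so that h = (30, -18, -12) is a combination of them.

h = 3e₁ + 4e₂

Solve the system with e₁, e₂ as columns and h as the right-hand side.
Back-substitution yields (c₁, c₂) = (3, 4).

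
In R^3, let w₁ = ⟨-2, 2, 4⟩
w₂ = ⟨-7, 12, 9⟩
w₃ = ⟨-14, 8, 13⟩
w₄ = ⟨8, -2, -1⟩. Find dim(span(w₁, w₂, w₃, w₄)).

3

Put the 3×4 matrix [w₁|w₂|w₃|w₄] into echelon form.
Exactly 3 pivots survive; hence the rank is 3.
(With 4 elements in a 3-dimensional space the rank is at most 3.)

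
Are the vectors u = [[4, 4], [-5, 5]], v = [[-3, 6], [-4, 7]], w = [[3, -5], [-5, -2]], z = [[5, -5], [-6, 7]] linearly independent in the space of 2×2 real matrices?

Take coordinates with respect to the standard basis {E₁₁, E₁₂, E₂₁, E₂₂}.
Place the vectors as rows of a 4×4 matrix and reduce to echelon form.
The reduction yields 4 nonzero rows, so the rank is 4.
Since rank = 4 (the number of vectors), the set is linearly independent.

linearly independent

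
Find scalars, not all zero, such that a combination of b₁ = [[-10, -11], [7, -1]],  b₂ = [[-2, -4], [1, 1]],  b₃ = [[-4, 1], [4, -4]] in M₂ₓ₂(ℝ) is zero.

Take coordinates with respect to {E₁₁, E₁₂, E₂₁, E₂₂}.
Row-reduce the matrix with b₁, b₂, b₃ as columns; the null space gives the coefficients.
One solution (up to scaling) is (1, -3, -1).

b₁ - 3b₂ - b₃ = 0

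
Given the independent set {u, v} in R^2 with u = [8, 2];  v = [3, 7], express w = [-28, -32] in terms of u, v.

Solve the system with u, v as columns and w as the right-hand side.
Row-reducing the augmented matrix gives the unique coefficients (c₁, c₂) = (-2, -4).

w = -2u - 4v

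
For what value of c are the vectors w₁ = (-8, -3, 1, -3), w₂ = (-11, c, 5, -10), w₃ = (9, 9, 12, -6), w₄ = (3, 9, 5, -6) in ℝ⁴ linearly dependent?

Dependence holds iff the 4×4 matrix [w₁ w₂ w₃ w₄] is singular.
Cofactor expansion gives det = 345*c - 1035.
This vanishes exactly when c = 3.

c = 3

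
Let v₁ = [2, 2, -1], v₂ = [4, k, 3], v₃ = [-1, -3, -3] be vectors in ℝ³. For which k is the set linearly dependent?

The vectors are dependent exactly when the determinant of the matrix with rows v₁, v₂, v₃ vanishes.
The determinant works out to 48 - 7*k.
This vanishes exactly when k = 48/7.

k = 48/7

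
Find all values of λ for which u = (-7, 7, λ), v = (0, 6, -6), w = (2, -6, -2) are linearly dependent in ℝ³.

λ = 21

Place the vectors as rows of a 3×3 matrix; dependence ⇔ determinant zero.
The determinant works out to 252 - 12*λ.
Solving 252 - 12*λ = 0 yields λ = 21.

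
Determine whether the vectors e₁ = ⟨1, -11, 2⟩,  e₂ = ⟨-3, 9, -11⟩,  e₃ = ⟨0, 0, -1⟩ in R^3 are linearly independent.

The matrix [e₁|e₂|e₃] has determinant 24.
A nonzero determinant means the columns are linearly independent.

linearly independent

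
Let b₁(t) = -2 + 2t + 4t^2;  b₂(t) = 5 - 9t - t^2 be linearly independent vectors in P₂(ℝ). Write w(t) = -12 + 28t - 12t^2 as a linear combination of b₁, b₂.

Identify each element with its coordinate vector in ℝ³ via {1, t, t^2}.
Solve the system with b₁, b₂ as columns and w as the right-hand side.
Row-reducing the augmented matrix gives the unique coefficients (a₁, a₂) = (-4, -4).

w = -4b₁ - 4b₂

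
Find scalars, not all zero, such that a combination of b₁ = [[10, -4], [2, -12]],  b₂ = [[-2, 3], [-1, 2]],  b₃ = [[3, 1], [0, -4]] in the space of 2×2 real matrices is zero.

b₁ + 2b₂ - 2b₃ = 0

Write each element as a vector in ℝ⁴ using {E₁₁, E₁₂, E₂₁, E₂₂}.
Row-reduce the matrix with b₁, b₂, b₃ as columns; the null space gives the coefficients.
The free variable yields coefficients (1, 2, -2) (any nonzero multiple also works).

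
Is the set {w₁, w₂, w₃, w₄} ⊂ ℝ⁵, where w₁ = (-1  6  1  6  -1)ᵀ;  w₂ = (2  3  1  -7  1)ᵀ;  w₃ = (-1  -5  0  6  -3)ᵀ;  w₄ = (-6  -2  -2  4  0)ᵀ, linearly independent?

linearly independent

Row-reduce the matrix whose columns are w₁, w₂, w₃, w₄.
The reduction yields 4 nonzero rows, so the rank is 4.
Since rank = 4 (the number of vectors), the set is linearly independent.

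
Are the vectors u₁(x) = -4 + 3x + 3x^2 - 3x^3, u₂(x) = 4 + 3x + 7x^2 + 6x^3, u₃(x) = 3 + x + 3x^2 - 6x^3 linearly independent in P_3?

linearly independent

Take coordinates with respect to the standard basis {1, x, …, x^3}.
Place the vectors as rows of a 3×4 matrix and reduce to echelon form.
The reduction yields 3 nonzero rows, so the rank is 3.
Since rank = 3 (the number of vectors), the set is linearly independent.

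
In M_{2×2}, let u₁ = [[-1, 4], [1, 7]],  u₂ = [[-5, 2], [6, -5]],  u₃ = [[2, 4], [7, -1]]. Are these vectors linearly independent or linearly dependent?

Write each element as a coordinate vector in ℝ⁴ using {E₁₁, E₁₂, E₂₁, E₂₂}.
Row-reduce the matrix whose columns are u₁, u₂, u₃.
The reduction yields 3 nonzero rows, so the rank is 3.
Since rank = 3 (the number of vectors), the set is linearly independent.

linearly independent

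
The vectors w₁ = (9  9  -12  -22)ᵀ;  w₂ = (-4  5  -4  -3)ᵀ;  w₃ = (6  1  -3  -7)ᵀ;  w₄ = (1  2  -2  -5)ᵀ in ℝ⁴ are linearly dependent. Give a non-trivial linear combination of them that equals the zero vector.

Row-reduce the matrix with w₁, w₂, w₃, w₄ as columns; the null space gives the coefficients.
One solution (up to scaling) is (1, -1, -2, -1).

w₁ - w₂ - 2w₃ - w₄ = 0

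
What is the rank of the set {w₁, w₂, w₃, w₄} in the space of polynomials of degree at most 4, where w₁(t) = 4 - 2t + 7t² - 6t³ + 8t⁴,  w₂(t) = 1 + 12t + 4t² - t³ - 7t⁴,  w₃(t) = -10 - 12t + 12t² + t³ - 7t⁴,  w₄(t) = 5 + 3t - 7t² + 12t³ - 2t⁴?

4

Use coordinates relative to {1, t, …, t⁴}.
Apply Gaussian elimination to the matrix whose rows are w₁, w₂, w₃, w₄.
The echelon form has 4 nonzero rows, so the rank is 4.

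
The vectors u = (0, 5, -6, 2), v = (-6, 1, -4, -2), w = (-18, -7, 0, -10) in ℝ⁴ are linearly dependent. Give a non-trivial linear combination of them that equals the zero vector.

2u - 3v + w = 0

Solve the homogeneous system with u, v, w as columns by row-reducing the coefficient matrix.
A generator of the null space is (2, -3, 1).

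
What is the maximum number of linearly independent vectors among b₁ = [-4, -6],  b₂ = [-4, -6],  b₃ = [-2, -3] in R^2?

1

Form the matrix with b₁, b₂, b₃ as columns and reduce.
Reduction leaves 1 leading entry, giving rank 1.
(With 3 elements in a 2-dimensional space the rank is at most 2.)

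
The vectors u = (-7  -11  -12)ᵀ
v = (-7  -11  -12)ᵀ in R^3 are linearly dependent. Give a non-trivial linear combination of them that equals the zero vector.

Row-reduce the matrix with u, v as columns; the null space gives the coefficients.
A generator of the null space is (1, -1).

u - v = 0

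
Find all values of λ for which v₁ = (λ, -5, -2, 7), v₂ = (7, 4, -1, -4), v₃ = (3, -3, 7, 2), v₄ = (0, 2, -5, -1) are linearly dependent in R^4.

Dependence holds iff the 4×4 matrix [v₁ v₂ v₃ v₄] is singular.
Cofactor expansion gives det = 7*λ + 1.
Setting this to zero gives λ = -1/7.

λ = -1/7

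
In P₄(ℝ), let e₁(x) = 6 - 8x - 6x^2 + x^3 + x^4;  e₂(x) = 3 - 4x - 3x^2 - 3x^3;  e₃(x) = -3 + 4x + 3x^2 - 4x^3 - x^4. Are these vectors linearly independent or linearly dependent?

Take coordinates with respect to the standard basis {1, x, …, x^4}.
Place the vectors as rows of a 3×5 matrix and reduce to echelon form.
The reduction yields 2 nonzero rows, so the rank is 2.
Since rank 2 < 3, the set is linearly dependent.

linearly dependent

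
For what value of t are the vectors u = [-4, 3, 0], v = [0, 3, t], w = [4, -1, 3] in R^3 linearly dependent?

Dependence holds iff the 3×3 matrix [u v w] is singular.
The determinant works out to 8*t - 36.
Solving 8*t - 36 = 0 yields t = 9/2.

t = 9/2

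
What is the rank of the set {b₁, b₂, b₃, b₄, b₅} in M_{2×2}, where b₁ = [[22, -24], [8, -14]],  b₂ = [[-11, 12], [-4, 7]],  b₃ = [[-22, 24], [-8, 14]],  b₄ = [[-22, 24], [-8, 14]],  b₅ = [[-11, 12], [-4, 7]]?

rank 1

Pass to coordinate vectors with respect to the basis {E₁₁, E₁₂, E₂₁, E₂₂}.
Row-reduce the 5×4 matrix with these as rows.
There is 1 pivot column, so rank = 1.
(With 5 elements in a 4-dimensional space the rank is at most 4.)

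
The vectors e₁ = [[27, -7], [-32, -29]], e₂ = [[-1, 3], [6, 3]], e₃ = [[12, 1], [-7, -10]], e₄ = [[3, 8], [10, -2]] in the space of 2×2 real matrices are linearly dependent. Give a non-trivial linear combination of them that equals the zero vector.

e₁ + 3e₂ - 2e₃ = 0

Take coordinates with respect to {E₁₁, E₁₂, E₂₁, E₂₂}.
Solve the homogeneous system with e₁, e₂, e₃, e₄ as columns by row-reducing the coefficient matrix.
One solution (up to scaling) is (1, 3, -2, 0).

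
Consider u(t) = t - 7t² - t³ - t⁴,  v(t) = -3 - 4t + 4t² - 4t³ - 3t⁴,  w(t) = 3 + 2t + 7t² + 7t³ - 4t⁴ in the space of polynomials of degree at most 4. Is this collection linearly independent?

Write each element as a coordinate vector in ℝ⁵ using {1, t, …, t⁴}.
Place the vectors as rows of a 3×5 matrix and reduce to echelon form.
The reduction yields 3 nonzero rows, so the rank is 3.
Since rank = 3 (the number of vectors), the set is linearly independent.

linearly independent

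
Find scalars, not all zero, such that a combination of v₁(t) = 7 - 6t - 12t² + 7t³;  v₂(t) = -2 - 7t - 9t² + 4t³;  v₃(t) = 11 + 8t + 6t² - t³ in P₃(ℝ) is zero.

Take coordinates with respect to {1, t, …, t³}.
Write the vectors as columns of a matrix and find a nonzero vector in its null space.
The free variable yields coefficients (1, -2, -1) (any nonzero multiple also works).

v₁ - 2v₂ - v₃ = 0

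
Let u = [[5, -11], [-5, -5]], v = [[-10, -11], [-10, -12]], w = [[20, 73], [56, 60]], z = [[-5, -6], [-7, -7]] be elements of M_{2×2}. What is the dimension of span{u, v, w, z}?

Represent each element by its coordinate vector in ℝ⁴.
Apply Gaussian elimination to the matrix whose rows are u, v, w, z.
Reduction leaves 3 leading entries, giving rank 3.

dim = 3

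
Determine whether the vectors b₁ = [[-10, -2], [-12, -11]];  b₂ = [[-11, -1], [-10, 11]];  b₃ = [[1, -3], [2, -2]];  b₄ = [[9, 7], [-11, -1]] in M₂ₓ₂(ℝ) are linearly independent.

linearly independent

Write each element as a coordinate vector in ℝ⁴ using {E₁₁, E₁₂, E₂₁, E₂₂}.
Form the 4×4 matrix with these as columns; its determinant is -12606.
A nonzero determinant means the columns are linearly independent.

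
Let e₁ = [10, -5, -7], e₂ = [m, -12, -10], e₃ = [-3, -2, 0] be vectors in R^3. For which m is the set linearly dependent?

The vectors are dependent exactly when the determinant of the matrix with rows e₁, e₂, e₃ vanishes.
The determinant works out to 14*m - 98.
Solving 14*m - 98 = 0 yields m = 7.

m = 7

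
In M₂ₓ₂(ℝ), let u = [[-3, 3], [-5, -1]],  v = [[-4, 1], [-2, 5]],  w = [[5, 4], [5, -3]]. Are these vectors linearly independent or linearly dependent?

linearly independent

Take coordinates with respect to the standard basis {E₁₁, E₁₂, E₂₁, E₂₂}.
Place the vectors as rows of a 3×4 matrix and reduce to echelon form.
The reduction yields 3 nonzero rows, so the rank is 3.
Since rank = 3 (the number of vectors), the set is linearly independent.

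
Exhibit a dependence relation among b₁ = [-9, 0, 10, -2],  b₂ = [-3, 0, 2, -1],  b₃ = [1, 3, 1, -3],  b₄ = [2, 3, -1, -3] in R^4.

Row-reduce the matrix with b₁, b₂, b₃, b₄ as columns; the null space gives the coefficients.
A generator of the null space is (1, -2, -3, 3).

b₁ - 2b₂ - 3b₃ + 3b₄ = 0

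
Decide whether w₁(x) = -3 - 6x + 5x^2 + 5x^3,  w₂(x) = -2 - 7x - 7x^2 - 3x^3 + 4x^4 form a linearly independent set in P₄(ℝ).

Write each element as a coordinate vector in ℝ⁵ using {1, x, …, x^4}.
Place the vectors as rows of a 2×5 matrix and reduce to echelon form.
The reduction yields 2 nonzero rows, so the rank is 2.
Since rank = 2 (the number of vectors), the set is linearly independent.

linearly independent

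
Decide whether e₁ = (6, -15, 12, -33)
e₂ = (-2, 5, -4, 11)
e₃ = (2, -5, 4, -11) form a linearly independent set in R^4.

linearly dependent

Place the vectors as rows of a 3×4 matrix and reduce to echelon form.
The reduction yields 1 nonzero row, so the rank is 1.
Since rank 1 < 3, the set is linearly dependent.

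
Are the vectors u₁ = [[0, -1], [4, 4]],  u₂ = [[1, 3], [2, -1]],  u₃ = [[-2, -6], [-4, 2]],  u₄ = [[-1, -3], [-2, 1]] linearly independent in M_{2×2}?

Write each element as a coordinate vector in ℝ⁴ using {E₁₁, E₁₂, E₂₁, E₂₂}.
Place the vectors as rows of a 4×4 matrix and reduce to echelon form.
The reduction yields 2 nonzero rows, so the rank is 2.
Since rank 2 < 4, the set is linearly dependent.

linearly dependent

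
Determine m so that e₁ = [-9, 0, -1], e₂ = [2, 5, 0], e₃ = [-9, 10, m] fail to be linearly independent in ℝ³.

Dependence holds iff the 3×3 matrix [e₁ e₂ e₃] is singular.
Cofactor expansion gives det = -45*m - 65.
Solving -45*m - 65 = 0 yields m = -13/9.

m = -13/9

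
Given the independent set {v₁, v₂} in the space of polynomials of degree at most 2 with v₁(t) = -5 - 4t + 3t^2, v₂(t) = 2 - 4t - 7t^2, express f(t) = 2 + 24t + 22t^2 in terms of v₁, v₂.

Take coordinate vectors relative to {1, t, t^2}.
Solve the system with v₁, v₂ as columns and f as the right-hand side.
Back-substitution yields (α₁, α₂) = (-2, -4).

f = -2v₁ - 4v₂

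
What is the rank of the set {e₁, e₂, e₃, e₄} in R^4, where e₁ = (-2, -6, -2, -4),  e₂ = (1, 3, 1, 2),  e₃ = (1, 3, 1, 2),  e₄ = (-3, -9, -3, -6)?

rank 1

Apply Gaussian elimination to the matrix whose rows are e₁, e₂, e₃, e₄.
Exactly 1 pivot survives; hence the rank is 1.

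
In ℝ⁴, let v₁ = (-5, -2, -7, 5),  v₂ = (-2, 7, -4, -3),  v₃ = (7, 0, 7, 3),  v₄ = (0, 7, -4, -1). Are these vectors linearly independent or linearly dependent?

linearly independent

The matrix [v₁|v₂|v₃|v₄] has determinant -496.
A nonzero determinant means the columns are linearly independent.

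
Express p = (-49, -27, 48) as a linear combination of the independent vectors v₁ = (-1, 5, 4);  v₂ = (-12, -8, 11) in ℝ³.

p = v₁ + 4v₂

Write p = a₁v₁ + a₂v₂ and equate components.
The system has the unique solution (a₁, a₂) = (1, 4).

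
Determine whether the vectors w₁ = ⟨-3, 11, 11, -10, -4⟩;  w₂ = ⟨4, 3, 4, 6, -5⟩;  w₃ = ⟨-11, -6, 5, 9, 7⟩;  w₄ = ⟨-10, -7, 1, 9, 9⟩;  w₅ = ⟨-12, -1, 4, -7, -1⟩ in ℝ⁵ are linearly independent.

linearly independent

Place the vectors as rows of a 5×5 matrix and reduce to echelon form.
The reduction yields 5 nonzero rows, so the rank is 5.
Since rank = 5 (the number of vectors), the set is linearly independent.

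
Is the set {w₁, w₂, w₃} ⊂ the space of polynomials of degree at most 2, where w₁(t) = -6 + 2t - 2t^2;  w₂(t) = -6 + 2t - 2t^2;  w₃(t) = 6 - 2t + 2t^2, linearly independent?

linearly dependent

Take coordinates with respect to the standard basis {1, t, t^2}.
Place the vectors as rows of a 3×3 matrix and reduce to echelon form.
The reduction yields 1 nonzero row, so the rank is 1.
Since rank 1 < 3, the set is linearly dependent.
Indeed w₁ - w₂ = 0.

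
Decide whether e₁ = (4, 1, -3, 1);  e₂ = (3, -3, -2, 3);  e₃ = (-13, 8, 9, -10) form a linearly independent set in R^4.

linearly dependent

Place the vectors as rows of a 3×4 matrix and reduce to echelon form.
The reduction yields 2 nonzero rows, so the rank is 2.
Since rank 2 < 3, the set is linearly dependent.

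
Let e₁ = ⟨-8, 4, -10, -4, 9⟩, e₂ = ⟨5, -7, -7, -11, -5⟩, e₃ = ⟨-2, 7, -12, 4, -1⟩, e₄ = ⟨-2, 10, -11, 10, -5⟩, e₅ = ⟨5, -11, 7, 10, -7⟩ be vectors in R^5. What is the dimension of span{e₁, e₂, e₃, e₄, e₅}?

5

Form the matrix with e₁, e₂, e₃, e₄, e₅ as columns and reduce.
The echelon form has 5 nonzero rows, so the rank is 5.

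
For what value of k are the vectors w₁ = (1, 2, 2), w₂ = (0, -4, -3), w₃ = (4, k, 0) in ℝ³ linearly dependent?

k = -8/3

The set is linearly dependent precisely when det[w₁; w₂; w₃] = 0.
The determinant works out to 3*k + 8.
Setting this to zero gives k = -8/3.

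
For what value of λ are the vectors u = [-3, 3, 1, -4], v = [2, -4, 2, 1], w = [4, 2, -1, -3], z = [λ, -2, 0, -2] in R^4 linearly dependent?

λ = 46/5

Dependence holds iff the 4×4 matrix [u v w z] is singular.
Expanding, det = 25*λ - 230.
Setting this to zero gives λ = 46/5.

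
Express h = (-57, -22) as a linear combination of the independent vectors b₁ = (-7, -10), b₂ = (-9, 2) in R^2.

h = 3b₁ + 4b₂

Solve the system with b₁, b₂ as columns and h as the right-hand side.
The system has the unique solution (a₁, a₂) = (3, 4).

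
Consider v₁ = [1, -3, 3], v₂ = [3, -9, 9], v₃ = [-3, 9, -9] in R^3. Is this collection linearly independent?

Form the 3×3 matrix with these as columns; its determinant is 0.
A zero determinant means the columns are linearly dependent.
Indeed 3v₁ - v₂ = 0.

linearly dependent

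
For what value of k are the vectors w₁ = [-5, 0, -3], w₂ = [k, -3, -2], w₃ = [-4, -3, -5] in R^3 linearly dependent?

k = 1

The vectors are dependent exactly when the determinant of the matrix with rows w₁, w₂, w₃ vanishes.
Cofactor expansion gives det = 9*k - 9.
Setting this to zero gives k = 1.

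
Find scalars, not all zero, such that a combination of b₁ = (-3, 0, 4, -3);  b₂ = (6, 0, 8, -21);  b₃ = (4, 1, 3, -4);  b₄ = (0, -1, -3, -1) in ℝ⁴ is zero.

2b₁ - b₂ + 3b₃ + 3b₄ = 0

Solve the homogeneous system with b₁, b₂, b₃, b₄ as columns by row-reducing the coefficient matrix.
A generator of the null space is (2, -1, 3, 3).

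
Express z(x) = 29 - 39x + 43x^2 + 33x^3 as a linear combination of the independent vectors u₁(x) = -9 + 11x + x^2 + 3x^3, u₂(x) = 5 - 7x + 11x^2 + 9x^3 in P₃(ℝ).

Take coordinate vectors relative to {1, x, …, x^3}.
Since u₁, u₂ are independent, the coefficients expressing z are uniquely determined by a linear system.
Row-reducing the augmented matrix gives the unique coefficients (c₁, c₂) = (-1, 4).

z = -u₁ + 4u₂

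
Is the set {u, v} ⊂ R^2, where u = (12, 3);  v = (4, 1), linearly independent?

linearly dependent

The matrix [u|v] has determinant 0.
A zero determinant means the columns are linearly dependent.
Indeed u - 3v = 0.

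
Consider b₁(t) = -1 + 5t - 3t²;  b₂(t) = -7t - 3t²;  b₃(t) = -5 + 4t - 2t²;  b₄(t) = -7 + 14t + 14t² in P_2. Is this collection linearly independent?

linearly dependent

Write each element as a coordinate vector in ℝ³ using {1, t, t²}.
There are 4 vectors in a 3-dimensional space, so they cannot be linearly independent.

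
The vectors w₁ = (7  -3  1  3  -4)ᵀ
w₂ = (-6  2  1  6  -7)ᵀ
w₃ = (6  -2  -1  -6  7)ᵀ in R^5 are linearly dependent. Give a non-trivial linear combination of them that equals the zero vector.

Row-reduce the matrix with w₁, w₂, w₃ as columns; the null space gives the coefficients.
One solution (up to scaling) is (0, 1, 1).

w₂ + w₃ = 0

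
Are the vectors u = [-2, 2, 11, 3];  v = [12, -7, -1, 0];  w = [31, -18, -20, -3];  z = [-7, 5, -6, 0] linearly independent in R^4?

linearly dependent

Row-reduce the matrix whose columns are u, v, w, z.
The reduction yields 3 nonzero rows, so the rank is 3.
Since rank 3 < 4, the set is linearly dependent.
Indeed u - 3v + w - z = 0.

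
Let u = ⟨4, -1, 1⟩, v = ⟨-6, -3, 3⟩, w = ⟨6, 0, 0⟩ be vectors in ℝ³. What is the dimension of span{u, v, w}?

dim = 2

Apply Gaussian elimination to the matrix whose rows are u, v, w.
There are 2 pivot columns, so rank = 2.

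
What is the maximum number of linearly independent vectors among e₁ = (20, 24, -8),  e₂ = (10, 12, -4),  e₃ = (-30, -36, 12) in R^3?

1

Put the 3×3 matrix [e₁|e₂|e₃] into echelon form.
There is 1 pivot column, so rank = 1.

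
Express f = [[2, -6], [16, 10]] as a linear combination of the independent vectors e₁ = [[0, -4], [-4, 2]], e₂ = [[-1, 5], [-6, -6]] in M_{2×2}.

f = -e₁ - 2e₂

Take coordinate vectors relative to {E₁₁, E₁₂, E₂₁, E₂₂}.
Set up the augmented matrix [e₁ | e₂ | f] and row-reduce.
The system has the unique solution (c₁, c₂) = (-1, -2).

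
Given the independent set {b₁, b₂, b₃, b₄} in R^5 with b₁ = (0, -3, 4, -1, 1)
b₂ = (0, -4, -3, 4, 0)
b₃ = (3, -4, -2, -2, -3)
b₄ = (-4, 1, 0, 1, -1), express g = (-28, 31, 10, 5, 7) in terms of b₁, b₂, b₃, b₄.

Write g = a₁b₁ + … + a₄b₄ and equate components.
Row-reducing the augmented matrix gives the unique coefficients (a₁, …, a₄) = (-1, -2, -4, 4).

g = -b₁ - 2b₂ - 4b₃ + 4b₄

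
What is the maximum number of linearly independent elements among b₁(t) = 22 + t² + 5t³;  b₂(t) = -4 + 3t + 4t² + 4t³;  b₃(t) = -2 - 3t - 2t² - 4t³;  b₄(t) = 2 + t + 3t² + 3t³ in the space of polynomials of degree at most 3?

3

Pass to coordinate vectors with respect to the basis {1, t, …, t³}.
Form the matrix with b₁, b₂, b₃, b₄ as columns and reduce.
The echelon form has 3 nonzero rows, so the rank is 3.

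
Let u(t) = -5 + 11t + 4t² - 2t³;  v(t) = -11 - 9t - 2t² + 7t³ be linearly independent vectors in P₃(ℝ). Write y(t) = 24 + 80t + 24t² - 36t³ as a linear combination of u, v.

y = 4u - 4v

Take coordinate vectors relative to {1, t, …, t³}.
Since u, v are independent, the coefficients expressing y are uniquely determined by a linear system.
Back-substitution yields (α₁, α₂) = (4, -4).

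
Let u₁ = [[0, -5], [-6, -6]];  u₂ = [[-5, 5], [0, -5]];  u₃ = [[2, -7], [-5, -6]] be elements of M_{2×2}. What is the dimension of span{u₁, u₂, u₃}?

dim = 3

Represent each element by its coordinate vector in ℝ⁴.
Form the matrix with u₁, u₂, u₃ as columns and reduce.
The echelon form has 3 nonzero rows, so the rank is 3.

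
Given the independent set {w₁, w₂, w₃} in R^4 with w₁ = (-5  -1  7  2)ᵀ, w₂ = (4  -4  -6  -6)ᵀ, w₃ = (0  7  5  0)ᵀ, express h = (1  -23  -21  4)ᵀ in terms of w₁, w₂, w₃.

h = -w₁ - w₂ - 4w₃

Since w₁, w₂, w₃ are independent, the coefficients expressing h are uniquely determined by a linear system.
Row-reducing the augmented matrix gives the unique coefficients (a₁, a₂, a₃) = (-1, -1, -4).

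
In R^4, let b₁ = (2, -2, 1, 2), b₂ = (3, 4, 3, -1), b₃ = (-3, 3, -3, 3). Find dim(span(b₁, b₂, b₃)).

Apply Gaussian elimination to the matrix whose rows are b₁, b₂, b₃.
There are 3 pivot columns, so rank = 3.

3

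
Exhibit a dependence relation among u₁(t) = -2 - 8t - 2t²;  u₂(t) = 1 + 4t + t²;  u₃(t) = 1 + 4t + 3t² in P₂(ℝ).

u₁ + 2u₂ = 0

Take coordinates with respect to {1, t, t²}.
Set up α₁u₁ + … + α₃u₃ = 0 and solve the homogeneous system.
The free variable yields coefficients (1, 2, 0) (any nonzero multiple also works).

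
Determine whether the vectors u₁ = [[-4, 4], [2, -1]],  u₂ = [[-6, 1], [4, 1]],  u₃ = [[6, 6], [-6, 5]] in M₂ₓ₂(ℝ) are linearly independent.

linearly independent

Take coordinates with respect to the standard basis {E₁₁, E₁₂, E₂₁, E₂₂}.
Row-reduce the matrix whose columns are u₁, u₂, u₃.
The reduction yields 3 nonzero rows, so the rank is 3.
Since rank = 3 (the number of vectors), the set is linearly independent.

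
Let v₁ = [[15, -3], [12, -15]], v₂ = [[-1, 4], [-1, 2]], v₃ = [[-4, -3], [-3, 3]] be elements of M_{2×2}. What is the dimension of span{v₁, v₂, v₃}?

Use coordinates relative to {E₁₁, E₁₂, E₂₁, E₂₂}.
Put the 4×3 matrix [v₁|v₂|v₃] into echelon form.
Exactly 2 pivots survive; hence the rank is 2.

dim = 2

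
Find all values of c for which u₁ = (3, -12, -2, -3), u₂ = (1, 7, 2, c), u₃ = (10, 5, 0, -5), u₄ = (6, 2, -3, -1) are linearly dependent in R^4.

c = -6/11

The vectors are dependent exactly when the determinant of the matrix with rows u₁, u₂, u₃, u₄ vanishes.
The determinant works out to -385*c - 210.
This vanishes exactly when c = -6/11.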